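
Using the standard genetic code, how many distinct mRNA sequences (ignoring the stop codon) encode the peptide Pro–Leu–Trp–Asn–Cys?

96

Pro: 4 codons.
Leu: 6 codons.
Trp: 1 codon.
Asn: 2 codons.
Cys: 2 codons.
4 × 6 × 1 × 2 × 2 = 96.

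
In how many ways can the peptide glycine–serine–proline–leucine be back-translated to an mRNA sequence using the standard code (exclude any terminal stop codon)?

576

Gly: 4 codons.
Ser: 6 codons.
Pro: 4 codons.
Leu: 6 codons.
4 × 6 × 4 × 6 = 576.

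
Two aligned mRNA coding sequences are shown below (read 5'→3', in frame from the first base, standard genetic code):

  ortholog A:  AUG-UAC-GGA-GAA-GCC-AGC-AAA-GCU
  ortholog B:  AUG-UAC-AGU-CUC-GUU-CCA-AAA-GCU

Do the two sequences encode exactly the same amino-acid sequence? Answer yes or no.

Codon 1: AUG Met / AUG Met — identical.
Codon 2: UAC Tyr / UAC Tyr — identical.
Codon 3: GGA Gly / AGU Ser — nonsynonymous.
Codon 4: GAA Glu / CUC Leu — nonsynonymous.
Codon 5: GCC Ala / GUU Val — nonsynonymous.
Codon 6: AGC Ser / CCA Pro — nonsynonymous.
Codon 7: AAA Lys / AAA Lys — identical.
Codon 8: GCU Ala / GCU Ala — identical.
Nonsynonymous differences: 4 → different protein.

no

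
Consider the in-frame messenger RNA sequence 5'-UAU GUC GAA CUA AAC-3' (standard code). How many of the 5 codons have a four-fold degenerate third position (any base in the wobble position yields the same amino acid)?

2

Codon 1 UAU (Tyr): third position 2-fold.
Codon 2 GUC (Val): third position 4-fold.
Codon 3 GAA (Glu): third position 2-fold.
Codon 4 CUA (Leu): third position 4-fold.
Codon 5 AAC (Asn): third position 2-fold.
Four-fold degenerate third positions: 2.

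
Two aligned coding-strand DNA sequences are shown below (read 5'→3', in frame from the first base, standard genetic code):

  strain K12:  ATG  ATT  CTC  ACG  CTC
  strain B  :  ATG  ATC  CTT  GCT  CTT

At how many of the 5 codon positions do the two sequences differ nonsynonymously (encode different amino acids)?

1

Codon 1: ATG Met / ATG Met — identical.
Codon 2: ATT Ile / ATC Ile — synonymous.
Codon 3: CTC Leu / CTT Leu — synonymous.
Codon 4: ACG Thr / GCT Ala — nonsynonymous.
Codon 5: CTC Leu / CTT Leu — synonymous.
Nonsynonymous differences: 1.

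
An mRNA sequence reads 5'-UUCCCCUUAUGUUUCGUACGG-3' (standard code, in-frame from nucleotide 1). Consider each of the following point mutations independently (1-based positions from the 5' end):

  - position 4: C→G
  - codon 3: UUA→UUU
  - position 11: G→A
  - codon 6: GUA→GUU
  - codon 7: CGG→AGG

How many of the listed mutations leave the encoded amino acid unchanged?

Codon 2: CCC (Pro) → GCC (Ala) — missense.
Codon 3: UUA (Leu) → UUU (Phe) — missense.
Codon 4: UGU (Cys) → UAU (Tyr) — missense.
Codon 6: GUA (Val) → GUU (Val) — synonymous.
Codon 7: CGG (Arg) → AGG (Arg) — synonymous.
Synonymous: 2 of 5.

2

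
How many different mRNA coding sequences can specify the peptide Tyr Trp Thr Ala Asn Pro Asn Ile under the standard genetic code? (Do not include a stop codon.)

1536

Tyr: 2 codons.
Trp: 1 codon.
Thr: 4 codons.
Ala: 4 codons.
Asn: 2 codons.
Pro: 4 codons.
Asn: 2 codons.
Ile: 3 codons.
2 × 1 × 4 × 4 × 2 × 4 × 2 × 3 = 1536.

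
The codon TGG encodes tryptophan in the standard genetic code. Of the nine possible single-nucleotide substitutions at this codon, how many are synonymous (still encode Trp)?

Position 1: none → 0 synonymous.
Position 2: none → 0 synonymous.
Position 3: none → 0 synonymous.
Total: 0 + 0 + 0 = 0.

0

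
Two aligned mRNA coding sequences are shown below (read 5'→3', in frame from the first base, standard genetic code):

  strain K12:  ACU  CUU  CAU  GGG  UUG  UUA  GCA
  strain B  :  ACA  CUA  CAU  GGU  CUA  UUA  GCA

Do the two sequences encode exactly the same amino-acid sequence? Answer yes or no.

Codon 1: ACU Thr / ACA Thr — synonymous.
Codon 2: CUU Leu / CUA Leu — synonymous.
Codon 3: CAU His / CAU His — identical.
Codon 4: GGG Gly / GGU Gly — synonymous.
Codon 5: UUG Leu / CUA Leu — synonymous.
Codon 6: UUA Leu / UUA Leu — identical.
Codon 7: GCA Ala / GCA Ala — identical.
Nonsynonymous differences: 0 → same protein.

yes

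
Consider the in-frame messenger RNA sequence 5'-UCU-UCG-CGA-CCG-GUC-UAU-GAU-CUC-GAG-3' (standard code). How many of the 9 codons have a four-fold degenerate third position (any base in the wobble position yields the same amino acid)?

6

Codon 1 UCU (Ser): third position 4-fold.
Codon 2 UCG (Ser): third position 4-fold.
Codon 3 CGA (Arg): third position 4-fold.
Codon 4 CCG (Pro): third position 4-fold.
Codon 5 GUC (Val): third position 4-fold.
Codon 6 UAU (Tyr): third position 2-fold.
Codon 7 GAU (Asp): third position 2-fold.
Codon 8 CUC (Leu): third position 4-fold.
Codon 9 GAG (Glu): third position 2-fold.
Four-fold degenerate third positions: 6.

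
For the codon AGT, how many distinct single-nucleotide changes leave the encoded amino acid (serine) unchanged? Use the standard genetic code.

Position 1: none → 0 synonymous.
Position 2: none → 0 synonymous.
Position 3: AGC → 1 synonymous.
Total: 0 + 0 + 1 = 1.

1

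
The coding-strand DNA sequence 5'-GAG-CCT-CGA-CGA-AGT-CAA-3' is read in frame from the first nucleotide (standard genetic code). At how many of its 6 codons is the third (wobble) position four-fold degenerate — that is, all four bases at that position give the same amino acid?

3

Codon 1 GAG (Glu): third position 2-fold.
Codon 2 CCT (Pro): third position 4-fold.
Codon 3 CGA (Arg): third position 4-fold.
Codon 4 CGA (Arg): third position 4-fold.
Codon 5 AGT (Ser): third position 2-fold.
Codon 6 CAA (Gln): third position 2-fold.
Four-fold degenerate third positions: 3.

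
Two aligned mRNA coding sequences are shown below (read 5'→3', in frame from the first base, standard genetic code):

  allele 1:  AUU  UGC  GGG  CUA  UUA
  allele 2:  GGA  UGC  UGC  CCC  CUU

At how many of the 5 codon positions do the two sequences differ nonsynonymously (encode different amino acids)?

3

Codon 1: AUU Ile / GGA Gly — nonsynonymous.
Codon 2: UGC Cys / UGC Cys — identical.
Codon 3: GGG Gly / UGC Cys — nonsynonymous.
Codon 4: CUA Leu / CCC Pro — nonsynonymous.
Codon 5: UUA Leu / CUU Leu — synonymous.
Nonsynonymous differences: 3.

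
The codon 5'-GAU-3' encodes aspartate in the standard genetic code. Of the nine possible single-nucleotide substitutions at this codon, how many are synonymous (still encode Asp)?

1

Position 1: none → 0 synonymous.
Position 2: none → 0 synonymous.
Position 3: GAC → 1 synonymous.
Total: 0 + 0 + 1 = 1.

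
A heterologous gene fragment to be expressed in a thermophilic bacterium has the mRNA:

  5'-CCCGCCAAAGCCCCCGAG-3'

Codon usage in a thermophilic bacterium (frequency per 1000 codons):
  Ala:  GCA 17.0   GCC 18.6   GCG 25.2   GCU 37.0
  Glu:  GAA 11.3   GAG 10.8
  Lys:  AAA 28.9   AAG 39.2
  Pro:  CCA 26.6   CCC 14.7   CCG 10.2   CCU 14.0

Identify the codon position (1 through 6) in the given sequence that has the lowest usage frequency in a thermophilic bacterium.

6

Codon 1 CCC (Pro): 14.7 per 1000.
Codon 2 GCC (Ala): 18.6 per 1000.
Codon 3 AAA (Lys): 28.9 per 1000.
Codon 4 GCC (Ala): 18.6 per 1000.
Codon 5 CCC (Pro): 14.7 per 1000.
Codon 6 GAG (Glu): 10.8 per 1000.
Lowest frequency is 10.8 at codon 6.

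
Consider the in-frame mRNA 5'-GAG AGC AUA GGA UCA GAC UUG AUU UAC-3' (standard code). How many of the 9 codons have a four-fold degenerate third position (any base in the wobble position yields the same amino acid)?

Codon 1 GAG (Glu): third position 2-fold.
Codon 2 AGC (Ser): third position 2-fold.
Codon 3 AUA (Ile): third position 3-fold.
Codon 4 GGA (Gly): third position 4-fold.
Codon 5 UCA (Ser): third position 4-fold.
Codon 6 GAC (Asp): third position 2-fold.
Codon 7 UUG (Leu): third position 2-fold.
Codon 8 AUU (Ile): third position 3-fold.
Codon 9 UAC (Tyr): third position 2-fold.
Four-fold degenerate third positions: 2.

2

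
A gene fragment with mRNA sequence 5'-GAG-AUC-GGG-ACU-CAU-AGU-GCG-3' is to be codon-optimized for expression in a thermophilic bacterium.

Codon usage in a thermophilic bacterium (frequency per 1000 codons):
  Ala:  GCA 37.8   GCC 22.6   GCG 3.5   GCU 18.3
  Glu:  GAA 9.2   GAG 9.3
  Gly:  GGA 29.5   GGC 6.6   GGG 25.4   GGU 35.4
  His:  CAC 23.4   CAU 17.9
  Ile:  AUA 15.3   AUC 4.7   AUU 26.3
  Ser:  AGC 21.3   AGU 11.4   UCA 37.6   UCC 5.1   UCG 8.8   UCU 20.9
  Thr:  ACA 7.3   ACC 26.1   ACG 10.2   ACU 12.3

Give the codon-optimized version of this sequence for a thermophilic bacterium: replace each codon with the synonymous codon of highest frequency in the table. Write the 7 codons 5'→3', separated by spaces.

GAG AUU GGU ACC CAC UCA GCA

Codon 1 (Glu): best is GAG at 9.3.
Codon 2 (Ile): best is AUU at 26.3.
Codon 3 (Gly): best is GGU at 35.4.
Codon 4 (Thr): best is ACC at 26.1.
Codon 5 (His): best is CAC at 23.4.
Codon 6 (Ser): best is UCA at 37.6.
Codon 7 (Ala): best is GCA at 37.8.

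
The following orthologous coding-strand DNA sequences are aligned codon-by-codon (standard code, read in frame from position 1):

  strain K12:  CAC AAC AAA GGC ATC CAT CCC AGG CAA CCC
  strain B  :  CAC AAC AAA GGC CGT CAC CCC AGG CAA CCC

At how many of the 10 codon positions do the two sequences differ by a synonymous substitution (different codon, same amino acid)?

1

Codon 1: CAC His / CAC His — identical.
Codon 2: AAC Asn / AAC Asn — identical.
Codon 3: AAA Lys / AAA Lys — identical.
Codon 4: GGC Gly / GGC Gly — identical.
Codon 5: ATC Ile / CGT Arg — nonsynonymous.
Codon 6: CAT His / CAC His — synonymous.
Codon 7: CCC Pro / CCC Pro — identical.
Codon 8: AGG Arg / AGG Arg — identical.
Codon 9: CAA Gln / CAA Gln — identical.
Codon 10: CCC Pro / CCC Pro — identical.
Synonymous differences: 1.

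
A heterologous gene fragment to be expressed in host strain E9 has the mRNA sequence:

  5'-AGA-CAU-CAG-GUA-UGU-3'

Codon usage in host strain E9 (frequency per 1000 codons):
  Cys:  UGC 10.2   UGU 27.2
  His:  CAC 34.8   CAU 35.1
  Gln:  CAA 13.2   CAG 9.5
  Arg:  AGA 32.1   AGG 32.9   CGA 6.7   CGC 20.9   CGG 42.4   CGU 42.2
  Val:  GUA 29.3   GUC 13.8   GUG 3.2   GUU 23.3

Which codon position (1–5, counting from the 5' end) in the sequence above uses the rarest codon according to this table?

3

Codon 1 AGA (Arg): 32.1 per 1000.
Codon 2 CAU (His): 35.1 per 1000.
Codon 3 CAG (Gln): 9.5 per 1000.
Codon 4 GUA (Val): 29.3 per 1000.
Codon 5 UGU (Cys): 27.2 per 1000.
Lowest frequency is 9.5 at codon 3.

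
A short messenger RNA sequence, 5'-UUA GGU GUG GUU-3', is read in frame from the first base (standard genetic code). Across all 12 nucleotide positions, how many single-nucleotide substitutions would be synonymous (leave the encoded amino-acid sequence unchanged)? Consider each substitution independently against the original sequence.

Codon 1 (UUA, Leu): 2 synonymous substitutions.
Codon 2 (GGU, Gly): 3 synonymous substitutions.
Codon 3 (GUG, Val): 3 synonymous substitutions.
Codon 4 (GUU, Val): 3 synonymous substitutions.
Total: 2 + 3 + 3 + 3 = 11.

11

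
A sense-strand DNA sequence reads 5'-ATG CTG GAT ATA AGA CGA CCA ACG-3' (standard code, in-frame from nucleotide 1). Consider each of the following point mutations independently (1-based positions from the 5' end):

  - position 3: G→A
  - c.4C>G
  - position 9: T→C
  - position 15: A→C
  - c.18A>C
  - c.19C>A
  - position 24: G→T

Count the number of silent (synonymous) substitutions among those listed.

Codon 1: ATG (Met) → ATA (Ile) — missense.
Codon 2: CTG (Leu) → GTG (Val) — missense.
Codon 3: GAT (Asp) → GAC (Asp) — synonymous.
Codon 5: AGA (Arg) → AGC (Ser) — missense.
Codon 6: CGA (Arg) → CGC (Arg) — synonymous.
Codon 7: CCA (Pro) → ACA (Thr) — missense.
Codon 8: ACG (Thr) → ACT (Thr) — synonymous.
Synonymous: 3 of 7.

3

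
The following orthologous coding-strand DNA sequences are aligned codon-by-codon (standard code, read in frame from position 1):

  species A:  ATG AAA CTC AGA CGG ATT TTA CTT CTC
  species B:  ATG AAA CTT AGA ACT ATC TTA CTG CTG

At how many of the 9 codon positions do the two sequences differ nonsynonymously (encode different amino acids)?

Codon 1: ATG Met / ATG Met — identical.
Codon 2: AAA Lys / AAA Lys — identical.
Codon 3: CTC Leu / CTT Leu — synonymous.
Codon 4: AGA Arg / AGA Arg — identical.
Codon 5: CGG Arg / ACT Thr — nonsynonymous.
Codon 6: ATT Ile / ATC Ile — synonymous.
Codon 7: TTA Leu / TTA Leu — identical.
Codon 8: CTT Leu / CTG Leu — synonymous.
Codon 9: CTC Leu / CTG Leu — synonymous.
Nonsynonymous differences: 1.

1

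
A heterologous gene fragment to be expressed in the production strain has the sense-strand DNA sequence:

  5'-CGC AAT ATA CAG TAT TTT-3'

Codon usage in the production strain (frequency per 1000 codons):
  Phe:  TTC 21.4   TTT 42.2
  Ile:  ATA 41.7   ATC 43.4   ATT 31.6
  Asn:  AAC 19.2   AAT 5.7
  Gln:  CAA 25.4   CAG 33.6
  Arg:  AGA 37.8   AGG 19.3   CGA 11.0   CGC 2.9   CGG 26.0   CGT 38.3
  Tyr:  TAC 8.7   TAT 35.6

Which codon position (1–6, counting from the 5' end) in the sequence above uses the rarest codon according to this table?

Codon 1 CGC (Arg): 2.9 per 1000.
Codon 2 AAT (Asn): 5.7 per 1000.
Codon 3 ATA (Ile): 41.7 per 1000.
Codon 4 CAG (Gln): 33.6 per 1000.
Codon 5 TAT (Tyr): 35.6 per 1000.
Codon 6 TTT (Phe): 42.2 per 1000.
Lowest frequency is 2.9 at codon 1.

1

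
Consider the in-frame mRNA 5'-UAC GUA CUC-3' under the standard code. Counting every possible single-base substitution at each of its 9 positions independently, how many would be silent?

Codon 1 (UAC, Tyr): 1 synonymous substitution.
Codon 2 (GUA, Val): 3 synonymous substitutions.
Codon 3 (CUC, Leu): 3 synonymous substitutions.
Total: 1 + 3 + 3 = 7.

7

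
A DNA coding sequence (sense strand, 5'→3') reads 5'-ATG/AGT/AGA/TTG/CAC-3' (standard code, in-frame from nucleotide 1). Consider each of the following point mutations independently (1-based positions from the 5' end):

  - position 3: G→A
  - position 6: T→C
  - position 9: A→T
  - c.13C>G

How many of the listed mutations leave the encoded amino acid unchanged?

1

Codon 1: ATG (Met) → ATA (Ile) — missense.
Codon 2: AGT (Ser) → AGC (Ser) — synonymous.
Codon 3: AGA (Arg) → AGT (Ser) — missense.
Codon 5: CAC (His) → GAC (Asp) — missense.
Synonymous: 1 of 4.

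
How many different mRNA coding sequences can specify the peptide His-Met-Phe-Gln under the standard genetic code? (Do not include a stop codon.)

8

His: 2 codons.
Met: 1 codon.
Phe: 2 codons.
Gln: 2 codons.
2 × 1 × 2 × 2 = 8.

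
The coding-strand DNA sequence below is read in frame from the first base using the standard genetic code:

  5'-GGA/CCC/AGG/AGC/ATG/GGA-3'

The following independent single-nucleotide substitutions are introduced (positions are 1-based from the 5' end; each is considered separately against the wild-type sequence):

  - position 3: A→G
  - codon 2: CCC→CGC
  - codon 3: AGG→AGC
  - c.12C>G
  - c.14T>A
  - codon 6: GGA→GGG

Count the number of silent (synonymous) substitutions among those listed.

Codon 1: GGA (Gly) → GGG (Gly) — synonymous.
Codon 2: CCC (Pro) → CGC (Arg) — missense.
Codon 3: AGG (Arg) → AGC (Ser) — missense.
Codon 4: AGC (Ser) → AGG (Arg) — missense.
Codon 5: ATG (Met) → AAG (Lys) — missense.
Codon 6: GGA (Gly) → GGG (Gly) — synonymous.
Synonymous: 2 of 6.

2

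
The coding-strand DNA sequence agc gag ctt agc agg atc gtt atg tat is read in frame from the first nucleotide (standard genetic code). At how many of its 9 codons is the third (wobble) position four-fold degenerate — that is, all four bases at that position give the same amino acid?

2

Codon 1 AGC (Ser): third position 2-fold.
Codon 2 GAG (Glu): third position 2-fold.
Codon 3 CTT (Leu): third position 4-fold.
Codon 4 AGC (Ser): third position 2-fold.
Codon 5 AGG (Arg): third position 2-fold.
Codon 6 ATC (Ile): third position 3-fold.
Codon 7 GTT (Val): third position 4-fold.
Codon 8 ATG (Met): third position 1-fold.
Codon 9 TAT (Tyr): third position 2-fold.
Four-fold degenerate third positions: 2.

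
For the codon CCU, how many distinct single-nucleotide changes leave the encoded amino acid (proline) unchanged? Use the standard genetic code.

Position 1: none → 0 synonymous.
Position 2: none → 0 synonymous.
Position 3: CCC, CCA, CCG → 3 synonymous.
Total: 0 + 0 + 3 = 3.

3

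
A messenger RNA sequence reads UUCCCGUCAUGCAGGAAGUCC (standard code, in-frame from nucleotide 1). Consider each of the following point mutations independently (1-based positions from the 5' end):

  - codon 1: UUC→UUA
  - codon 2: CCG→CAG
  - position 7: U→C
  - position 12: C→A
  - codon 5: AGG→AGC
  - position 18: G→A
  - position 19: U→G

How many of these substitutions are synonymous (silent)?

1

Codon 1: UUC (Phe) → UUA (Leu) — missense.
Codon 2: CCG (Pro) → CAG (Gln) — missense.
Codon 3: UCA (Ser) → CCA (Pro) — missense.
Codon 4: UGC (Cys) → UGA (Stop) — nonsense.
Codon 5: AGG (Arg) → AGC (Ser) — missense.
Codon 6: AAG (Lys) → AAA (Lys) — synonymous.
Codon 7: UCC (Ser) → GCC (Ala) — missense.
Synonymous: 1 of 7.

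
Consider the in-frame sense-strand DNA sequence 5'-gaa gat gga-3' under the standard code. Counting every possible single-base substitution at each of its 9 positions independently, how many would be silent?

5

Codon 1 (GAA, Glu): 1 synonymous substitution.
Codon 2 (GAT, Asp): 1 synonymous substitution.
Codon 3 (GGA, Gly): 3 synonymous substitutions.
Total: 1 + 1 + 3 = 5.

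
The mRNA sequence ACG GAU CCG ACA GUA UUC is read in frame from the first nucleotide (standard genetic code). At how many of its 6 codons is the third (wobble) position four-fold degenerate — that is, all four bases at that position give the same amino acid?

Codon 1 ACG (Thr): third position 4-fold.
Codon 2 GAU (Asp): third position 2-fold.
Codon 3 CCG (Pro): third position 4-fold.
Codon 4 ACA (Thr): third position 4-fold.
Codon 5 GUA (Val): third position 4-fold.
Codon 6 UUC (Phe): third position 2-fold.
Four-fold degenerate third positions: 4.

4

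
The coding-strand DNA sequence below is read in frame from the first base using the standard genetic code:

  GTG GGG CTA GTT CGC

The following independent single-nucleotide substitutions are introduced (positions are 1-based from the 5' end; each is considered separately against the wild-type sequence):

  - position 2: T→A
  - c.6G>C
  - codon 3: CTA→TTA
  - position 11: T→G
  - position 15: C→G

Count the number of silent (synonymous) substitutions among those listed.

3

Codon 1: GTG (Val) → GAG (Glu) — missense.
Codon 2: GGG (Gly) → GGC (Gly) — synonymous.
Codon 3: CTA (Leu) → TTA (Leu) — synonymous.
Codon 4: GTT (Val) → GGT (Gly) — missense.
Codon 5: CGC (Arg) → CGG (Arg) — synonymous.
Synonymous: 3 of 5.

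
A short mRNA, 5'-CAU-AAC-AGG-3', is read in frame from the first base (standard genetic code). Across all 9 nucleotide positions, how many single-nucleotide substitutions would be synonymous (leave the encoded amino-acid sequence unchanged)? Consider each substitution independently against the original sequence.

Codon 1 (CAU, His): 1 synonymous substitution.
Codon 2 (AAC, Asn): 1 synonymous substitution.
Codon 3 (AGG, Arg): 2 synonymous substitutions.
Total: 1 + 1 + 2 = 4.

4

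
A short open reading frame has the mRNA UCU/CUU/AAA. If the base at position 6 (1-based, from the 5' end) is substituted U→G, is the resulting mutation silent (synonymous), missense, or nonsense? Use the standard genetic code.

Position 6 falls in codon 2: CUU → Leu.
After the substitution the codon is CUG → Leu.
Both encode Leu, so the change is synonymous.

silent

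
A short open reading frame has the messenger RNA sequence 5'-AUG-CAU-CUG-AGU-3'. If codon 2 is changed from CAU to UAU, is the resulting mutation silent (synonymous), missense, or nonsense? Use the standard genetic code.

missense

Position 4 falls in codon 2: CAU → His.
After the substitution the codon is UAU → Tyr.
His ≠ Tyr, so this is a missense mutation.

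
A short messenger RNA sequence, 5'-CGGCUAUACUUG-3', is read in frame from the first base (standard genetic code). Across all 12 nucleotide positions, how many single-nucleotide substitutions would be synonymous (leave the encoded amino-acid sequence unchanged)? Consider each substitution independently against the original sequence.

Codon 1 (CGG, Arg): 4 synonymous substitutions.
Codon 2 (CUA, Leu): 4 synonymous substitutions.
Codon 3 (UAC, Tyr): 1 synonymous substitution.
Codon 4 (UUG, Leu): 2 synonymous substitutions.
Total: 4 + 4 + 1 + 2 = 11.

11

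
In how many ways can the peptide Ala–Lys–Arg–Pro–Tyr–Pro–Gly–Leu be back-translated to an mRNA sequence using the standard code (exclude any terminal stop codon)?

Ala: 4 codons.
Lys: 2 codons.
Arg: 6 codons.
Pro: 4 codons.
Tyr: 2 codons.
Pro: 4 codons.
Gly: 4 codons.
Leu: 6 codons.
4 × 2 × 6 × 4 × 2 × 4 × 4 × 6 = 36864.

36864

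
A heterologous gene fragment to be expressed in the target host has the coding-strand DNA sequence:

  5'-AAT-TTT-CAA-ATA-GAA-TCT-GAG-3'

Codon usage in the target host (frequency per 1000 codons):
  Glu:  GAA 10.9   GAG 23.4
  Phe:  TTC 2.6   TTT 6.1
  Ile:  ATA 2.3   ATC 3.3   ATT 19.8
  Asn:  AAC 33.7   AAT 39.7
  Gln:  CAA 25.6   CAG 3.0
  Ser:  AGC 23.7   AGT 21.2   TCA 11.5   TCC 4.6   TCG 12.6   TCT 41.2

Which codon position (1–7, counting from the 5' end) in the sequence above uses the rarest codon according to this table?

4

Codon 1 AAT (Asn): 39.7 per 1000.
Codon 2 TTT (Phe): 6.1 per 1000.
Codon 3 CAA (Gln): 25.6 per 1000.
Codon 4 ATA (Ile): 2.3 per 1000.
Codon 5 GAA (Glu): 10.9 per 1000.
Codon 6 TCT (Ser): 41.2 per 1000.
Codon 7 GAG (Glu): 23.4 per 1000.
Lowest frequency is 2.3 at codon 4.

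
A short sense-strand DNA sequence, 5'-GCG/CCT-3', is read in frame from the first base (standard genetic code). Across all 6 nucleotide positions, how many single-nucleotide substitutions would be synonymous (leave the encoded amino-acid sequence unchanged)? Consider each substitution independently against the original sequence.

Codon 1 (GCG, Ala): 3 synonymous substitutions.
Codon 2 (CCT, Pro): 3 synonymous substitutions.
Total: 3 + 3 = 6.

6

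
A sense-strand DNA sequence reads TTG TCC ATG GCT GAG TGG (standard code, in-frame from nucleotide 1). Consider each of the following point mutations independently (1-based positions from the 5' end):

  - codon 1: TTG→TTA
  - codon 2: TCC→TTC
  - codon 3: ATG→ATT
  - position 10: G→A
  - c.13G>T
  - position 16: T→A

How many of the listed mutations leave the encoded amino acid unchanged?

1

Codon 1: TTG (Leu) → TTA (Leu) — synonymous.
Codon 2: TCC (Ser) → TTC (Phe) — missense.
Codon 3: ATG (Met) → ATT (Ile) — missense.
Codon 4: GCT (Ala) → ACT (Thr) — missense.
Codon 5: GAG (Glu) → TAG (Stop) — nonsense.
Codon 6: TGG (Trp) → AGG (Arg) — missense.
Synonymous: 1 of 6.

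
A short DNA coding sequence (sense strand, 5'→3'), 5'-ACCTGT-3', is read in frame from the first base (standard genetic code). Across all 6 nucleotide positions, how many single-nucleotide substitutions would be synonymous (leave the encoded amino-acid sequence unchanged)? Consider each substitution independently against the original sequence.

4

Codon 1 (ACC, Thr): 3 synonymous substitutions.
Codon 2 (TGT, Cys): 1 synonymous substitution.
Total: 3 + 1 = 4.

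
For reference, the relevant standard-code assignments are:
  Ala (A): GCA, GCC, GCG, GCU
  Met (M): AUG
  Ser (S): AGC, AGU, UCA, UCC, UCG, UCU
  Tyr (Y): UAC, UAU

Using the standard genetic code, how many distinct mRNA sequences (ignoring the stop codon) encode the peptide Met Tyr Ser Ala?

48

Met: 1 codon.
Tyr: 2 codons.
Ser: 6 codons.
Ala: 4 codons.
1 × 2 × 6 × 4 = 48.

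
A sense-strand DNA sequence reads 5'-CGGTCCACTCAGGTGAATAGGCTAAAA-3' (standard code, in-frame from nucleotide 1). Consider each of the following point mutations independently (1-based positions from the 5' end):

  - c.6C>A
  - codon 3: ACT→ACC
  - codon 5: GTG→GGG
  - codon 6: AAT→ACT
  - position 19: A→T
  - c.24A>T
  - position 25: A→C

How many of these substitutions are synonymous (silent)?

3

Codon 2: TCC (Ser) → TCA (Ser) — synonymous.
Codon 3: ACT (Thr) → ACC (Thr) — synonymous.
Codon 5: GTG (Val) → GGG (Gly) — missense.
Codon 6: AAT (Asn) → ACT (Thr) — missense.
Codon 7: AGG (Arg) → TGG (Trp) — missense.
Codon 8: CTA (Leu) → CTT (Leu) — synonymous.
Codon 9: AAA (Lys) → CAA (Gln) — missense.
Synonymous: 3 of 7.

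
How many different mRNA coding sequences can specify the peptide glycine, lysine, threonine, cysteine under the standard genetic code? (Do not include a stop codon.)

64

Gly: 4 codons.
Lys: 2 codons.
Thr: 4 codons.
Cys: 2 codons.
4 × 2 × 4 × 2 = 64.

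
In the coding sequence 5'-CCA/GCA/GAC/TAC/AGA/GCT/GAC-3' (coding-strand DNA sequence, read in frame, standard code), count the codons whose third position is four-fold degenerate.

Codon 1 CCA (Pro): third position 4-fold.
Codon 2 GCA (Ala): third position 4-fold.
Codon 3 GAC (Asp): third position 2-fold.
Codon 4 TAC (Tyr): third position 2-fold.
Codon 5 AGA (Arg): third position 2-fold.
Codon 6 GCT (Ala): third position 4-fold.
Codon 7 GAC (Asp): third position 2-fold.
Four-fold degenerate third positions: 3.

3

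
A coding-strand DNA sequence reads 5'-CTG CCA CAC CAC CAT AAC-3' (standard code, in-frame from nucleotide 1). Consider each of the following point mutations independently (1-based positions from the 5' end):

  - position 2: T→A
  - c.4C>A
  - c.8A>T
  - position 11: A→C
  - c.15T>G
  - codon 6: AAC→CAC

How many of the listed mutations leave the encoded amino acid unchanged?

0

Codon 1: CTG (Leu) → CAG (Gln) — missense.
Codon 2: CCA (Pro) → ACA (Thr) — missense.
Codon 3: CAC (His) → CTC (Leu) — missense.
Codon 4: CAC (His) → CCC (Pro) — missense.
Codon 5: CAT (His) → CAG (Gln) — missense.
Codon 6: AAC (Asn) → CAC (His) — missense.
Synonymous: 0 of 6.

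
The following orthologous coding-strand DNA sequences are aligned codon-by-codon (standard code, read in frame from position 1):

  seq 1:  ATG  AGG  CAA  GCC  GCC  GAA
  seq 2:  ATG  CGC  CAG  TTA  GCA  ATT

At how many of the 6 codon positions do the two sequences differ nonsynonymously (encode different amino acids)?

2

Codon 1: ATG Met / ATG Met — identical.
Codon 2: AGG Arg / CGC Arg — synonymous.
Codon 3: CAA Gln / CAG Gln — synonymous.
Codon 4: GCC Ala / TTA Leu — nonsynonymous.
Codon 5: GCC Ala / GCA Ala — synonymous.
Codon 6: GAA Glu / ATT Ile — nonsynonymous.
Nonsynonymous differences: 2.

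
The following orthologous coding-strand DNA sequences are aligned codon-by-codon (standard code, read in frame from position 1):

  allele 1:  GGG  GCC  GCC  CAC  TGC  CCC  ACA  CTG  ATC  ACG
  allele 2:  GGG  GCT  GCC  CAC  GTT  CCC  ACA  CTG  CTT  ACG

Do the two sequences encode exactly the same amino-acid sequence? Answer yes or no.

no

Codon 1: GGG Gly / GGG Gly — identical.
Codon 2: GCC Ala / GCT Ala — synonymous.
Codon 3: GCC Ala / GCC Ala — identical.
Codon 4: CAC His / CAC His — identical.
Codon 5: TGC Cys / GTT Val — nonsynonymous.
Codon 6: CCC Pro / CCC Pro — identical.
Codon 7: ACA Thr / ACA Thr — identical.
Codon 8: CTG Leu / CTG Leu — identical.
Codon 9: ATC Ile / CTT Leu — nonsynonymous.
Codon 10: ACG Thr / ACG Thr — identical.
Nonsynonymous differences: 2 → different protein.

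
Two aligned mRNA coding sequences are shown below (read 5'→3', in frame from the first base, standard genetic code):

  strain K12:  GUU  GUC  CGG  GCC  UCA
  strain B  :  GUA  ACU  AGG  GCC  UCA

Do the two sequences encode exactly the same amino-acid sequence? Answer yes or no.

Codon 1: GUU Val / GUA Val — synonymous.
Codon 2: GUC Val / ACU Thr — nonsynonymous.
Codon 3: CGG Arg / AGG Arg — synonymous.
Codon 4: GCC Ala / GCC Ala — identical.
Codon 5: UCA Ser / UCA Ser — identical.
Nonsynonymous differences: 1 → different protein.

no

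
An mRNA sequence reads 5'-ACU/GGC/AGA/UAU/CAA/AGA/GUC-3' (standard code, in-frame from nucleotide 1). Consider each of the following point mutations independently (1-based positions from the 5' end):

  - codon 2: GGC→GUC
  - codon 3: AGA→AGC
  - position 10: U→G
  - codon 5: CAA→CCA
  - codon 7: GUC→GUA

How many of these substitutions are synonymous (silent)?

1

Codon 2: GGC (Gly) → GUC (Val) — missense.
Codon 3: AGA (Arg) → AGC (Ser) — missense.
Codon 4: UAU (Tyr) → GAU (Asp) — missense.
Codon 5: CAA (Gln) → CCA (Pro) — missense.
Codon 7: GUC (Val) → GUA (Val) — synonymous.
Synonymous: 1 of 5.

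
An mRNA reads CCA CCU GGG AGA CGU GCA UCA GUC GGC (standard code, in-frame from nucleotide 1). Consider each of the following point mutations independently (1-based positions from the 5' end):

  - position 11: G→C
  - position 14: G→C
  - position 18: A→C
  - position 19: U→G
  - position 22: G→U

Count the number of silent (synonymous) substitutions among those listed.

1

Codon 4: AGA (Arg) → ACA (Thr) — missense.
Codon 5: CGU (Arg) → CCU (Pro) — missense.
Codon 6: GCA (Ala) → GCC (Ala) — synonymous.
Codon 7: UCA (Ser) → GCA (Ala) — missense.
Codon 8: GUC (Val) → UUC (Phe) — missense.
Synonymous: 1 of 5.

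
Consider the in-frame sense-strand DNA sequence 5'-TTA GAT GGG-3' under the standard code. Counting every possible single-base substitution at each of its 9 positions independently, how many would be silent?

Codon 1 (TTA, Leu): 2 synonymous substitutions.
Codon 2 (GAT, Asp): 1 synonymous substitution.
Codon 3 (GGG, Gly): 3 synonymous substitutions.
Total: 2 + 1 + 3 = 6.

6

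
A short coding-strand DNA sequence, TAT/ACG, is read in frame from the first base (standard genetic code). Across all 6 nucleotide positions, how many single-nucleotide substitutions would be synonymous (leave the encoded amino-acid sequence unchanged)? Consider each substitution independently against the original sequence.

Codon 1 (TAT, Tyr): 1 synonymous substitution.
Codon 2 (ACG, Thr): 3 synonymous substitutions.
Total: 1 + 3 = 4.

4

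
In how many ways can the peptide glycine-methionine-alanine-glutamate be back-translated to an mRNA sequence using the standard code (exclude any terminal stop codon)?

Gly: 4 codons.
Met: 1 codon.
Ala: 4 codons.
Glu: 2 codons.
4 × 1 × 4 × 2 = 32.

32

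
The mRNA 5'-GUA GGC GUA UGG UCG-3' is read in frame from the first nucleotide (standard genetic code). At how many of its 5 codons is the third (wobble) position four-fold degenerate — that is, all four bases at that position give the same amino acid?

4

Codon 1 GUA (Val): third position 4-fold.
Codon 2 GGC (Gly): third position 4-fold.
Codon 3 GUA (Val): third position 4-fold.
Codon 4 UGG (Trp): third position 1-fold.
Codon 5 UCG (Ser): third position 4-fold.
Four-fold degenerate third positions: 4.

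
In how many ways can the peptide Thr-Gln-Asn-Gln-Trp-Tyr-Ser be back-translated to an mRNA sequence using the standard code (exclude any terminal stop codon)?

384

Thr: 4 codons.
Gln: 2 codons.
Asn: 2 codons.
Gln: 2 codons.
Trp: 1 codon.
Tyr: 2 codons.
Ser: 6 codons.
4 × 2 × 2 × 2 × 1 × 2 × 6 = 384.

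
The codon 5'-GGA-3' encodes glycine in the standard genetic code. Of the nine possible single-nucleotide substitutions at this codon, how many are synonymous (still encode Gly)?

3

Position 1: none → 0 synonymous.
Position 2: none → 0 synonymous.
Position 3: GGU, GGC, GGG → 3 synonymous.
Total: 0 + 0 + 3 = 3.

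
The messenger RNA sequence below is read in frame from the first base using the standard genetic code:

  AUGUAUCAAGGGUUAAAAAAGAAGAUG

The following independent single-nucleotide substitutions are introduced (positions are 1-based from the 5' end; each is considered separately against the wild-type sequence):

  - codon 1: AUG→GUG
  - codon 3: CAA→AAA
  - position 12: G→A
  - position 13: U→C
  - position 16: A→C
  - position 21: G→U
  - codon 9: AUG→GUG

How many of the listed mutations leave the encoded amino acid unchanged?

2

Codon 1: AUG (Met) → GUG (Val) — missense.
Codon 3: CAA (Gln) → AAA (Lys) — missense.
Codon 4: GGG (Gly) → GGA (Gly) — synonymous.
Codon 5: UUA (Leu) → CUA (Leu) — synonymous.
Codon 6: AAA (Lys) → CAA (Gln) — missense.
Codon 7: AAG (Lys) → AAU (Asn) — missense.
Codon 9: AUG (Met) → GUG (Val) — missense.
Synonymous: 2 of 7.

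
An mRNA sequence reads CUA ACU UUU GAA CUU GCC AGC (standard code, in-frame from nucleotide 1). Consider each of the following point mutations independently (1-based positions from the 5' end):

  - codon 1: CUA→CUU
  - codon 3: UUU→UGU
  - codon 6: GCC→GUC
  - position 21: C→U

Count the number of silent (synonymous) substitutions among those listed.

Codon 1: CUA (Leu) → CUU (Leu) — synonymous.
Codon 3: UUU (Phe) → UGU (Cys) — missense.
Codon 6: GCC (Ala) → GUC (Val) — missense.
Codon 7: AGC (Ser) → AGU (Ser) — synonymous.
Synonymous: 2 of 4.

2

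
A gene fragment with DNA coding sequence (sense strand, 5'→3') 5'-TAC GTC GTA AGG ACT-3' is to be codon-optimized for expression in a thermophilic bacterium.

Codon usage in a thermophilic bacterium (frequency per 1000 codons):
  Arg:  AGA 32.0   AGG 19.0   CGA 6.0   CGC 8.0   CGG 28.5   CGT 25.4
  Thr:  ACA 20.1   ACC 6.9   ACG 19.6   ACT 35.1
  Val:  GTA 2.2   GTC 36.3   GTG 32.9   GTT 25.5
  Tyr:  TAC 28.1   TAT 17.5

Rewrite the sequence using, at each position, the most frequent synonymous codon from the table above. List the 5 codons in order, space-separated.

TAC GTC GTC AGA ACT

Codon 1 (Tyr): best is TAC at 28.1.
Codon 2 (Val): best is GTC at 36.3.
Codon 3 (Val): best is GTC at 36.3.
Codon 4 (Arg): best is AGA at 32.0.
Codon 5 (Thr): best is ACT at 35.1.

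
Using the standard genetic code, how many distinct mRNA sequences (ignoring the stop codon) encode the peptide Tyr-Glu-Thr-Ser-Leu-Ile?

Tyr: 2 codons.
Glu: 2 codons.
Thr: 4 codons.
Ser: 6 codons.
Leu: 6 codons.
Ile: 3 codons.
2 × 2 × 4 × 6 × 6 × 3 = 1728.

1728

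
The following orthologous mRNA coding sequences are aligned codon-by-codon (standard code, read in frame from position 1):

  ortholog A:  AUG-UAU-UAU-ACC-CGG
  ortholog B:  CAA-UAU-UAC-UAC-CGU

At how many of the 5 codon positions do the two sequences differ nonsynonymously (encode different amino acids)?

2

Codon 1: AUG Met / CAA Gln — nonsynonymous.
Codon 2: UAU Tyr / UAU Tyr — identical.
Codon 3: UAU Tyr / UAC Tyr — synonymous.
Codon 4: ACC Thr / UAC Tyr — nonsynonymous.
Codon 5: CGG Arg / CGU Arg — synonymous.
Nonsynonymous differences: 2.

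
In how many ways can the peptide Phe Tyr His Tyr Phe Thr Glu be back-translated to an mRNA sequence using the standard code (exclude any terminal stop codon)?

256

Phe: 2 codons.
Tyr: 2 codons.
His: 2 codons.
Tyr: 2 codons.
Phe: 2 codons.
Thr: 4 codons.
Glu: 2 codons.
2 × 2 × 2 × 2 × 2 × 4 × 2 = 256.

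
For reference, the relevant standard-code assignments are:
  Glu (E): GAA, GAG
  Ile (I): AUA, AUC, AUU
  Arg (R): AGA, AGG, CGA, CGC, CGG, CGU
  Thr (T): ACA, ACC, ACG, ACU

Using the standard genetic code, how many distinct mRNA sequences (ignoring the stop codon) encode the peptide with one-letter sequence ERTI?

144

Glu: 2 codons.
Arg: 6 codons.
Thr: 4 codons.
Ile: 3 codons.
2 × 6 × 4 × 3 = 144.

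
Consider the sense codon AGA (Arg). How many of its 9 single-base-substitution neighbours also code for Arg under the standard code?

Position 1: CGA → 1 synonymous.
Position 2: none → 0 synonymous.
Position 3: AGG → 1 synonymous.
Total: 1 + 0 + 1 = 2.

2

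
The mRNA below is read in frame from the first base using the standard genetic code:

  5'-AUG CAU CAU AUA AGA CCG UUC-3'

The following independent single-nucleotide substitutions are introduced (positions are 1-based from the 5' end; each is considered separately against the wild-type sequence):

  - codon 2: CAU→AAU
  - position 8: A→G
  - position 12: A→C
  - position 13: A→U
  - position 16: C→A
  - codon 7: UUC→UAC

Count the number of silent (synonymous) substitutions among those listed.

1

Codon 2: CAU (His) → AAU (Asn) — missense.
Codon 3: CAU (His) → CGU (Arg) — missense.
Codon 4: AUA (Ile) → AUC (Ile) — synonymous.
Codon 5: AGA (Arg) → UGA (Stop) — nonsense.
Codon 6: CCG (Pro) → ACG (Thr) — missense.
Codon 7: UUC (Phe) → UAC (Tyr) — missense.
Synonymous: 1 of 6.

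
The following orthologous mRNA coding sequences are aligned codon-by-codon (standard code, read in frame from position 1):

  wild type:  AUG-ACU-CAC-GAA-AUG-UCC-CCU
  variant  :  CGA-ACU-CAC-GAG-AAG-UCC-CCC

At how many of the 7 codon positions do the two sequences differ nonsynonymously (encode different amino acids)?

Codon 1: AUG Met / CGA Arg — nonsynonymous.
Codon 2: ACU Thr / ACU Thr — identical.
Codon 3: CAC His / CAC His — identical.
Codon 4: GAA Glu / GAG Glu — synonymous.
Codon 5: AUG Met / AAG Lys — nonsynonymous.
Codon 6: UCC Ser / UCC Ser — identical.
Codon 7: CCU Pro / CCC Pro — synonymous.
Nonsynonymous differences: 2.

2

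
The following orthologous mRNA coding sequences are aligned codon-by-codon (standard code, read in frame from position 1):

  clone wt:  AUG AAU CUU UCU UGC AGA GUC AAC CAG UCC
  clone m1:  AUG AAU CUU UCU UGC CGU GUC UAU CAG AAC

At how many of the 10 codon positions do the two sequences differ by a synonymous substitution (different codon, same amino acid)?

1

Codon 1: AUG Met / AUG Met — identical.
Codon 2: AAU Asn / AAU Asn — identical.
Codon 3: CUU Leu / CUU Leu — identical.
Codon 4: UCU Ser / UCU Ser — identical.
Codon 5: UGC Cys / UGC Cys — identical.
Codon 6: AGA Arg / CGU Arg — synonymous.
Codon 7: GUC Val / GUC Val — identical.
Codon 8: AAC Asn / UAU Tyr — nonsynonymous.
Codon 9: CAG Gln / CAG Gln — identical.
Codon 10: UCC Ser / AAC Asn — nonsynonymous.
Synonymous differences: 1.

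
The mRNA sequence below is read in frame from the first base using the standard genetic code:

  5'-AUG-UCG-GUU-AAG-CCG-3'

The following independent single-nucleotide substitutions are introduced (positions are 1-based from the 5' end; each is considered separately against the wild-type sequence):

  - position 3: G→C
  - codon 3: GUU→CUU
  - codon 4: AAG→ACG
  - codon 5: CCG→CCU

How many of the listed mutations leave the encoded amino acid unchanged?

1

Codon 1: AUG (Met) → AUC (Ile) — missense.
Codon 3: GUU (Val) → CUU (Leu) — missense.
Codon 4: AAG (Lys) → ACG (Thr) — missense.
Codon 5: CCG (Pro) → CCU (Pro) — synonymous.
Synonymous: 1 of 4.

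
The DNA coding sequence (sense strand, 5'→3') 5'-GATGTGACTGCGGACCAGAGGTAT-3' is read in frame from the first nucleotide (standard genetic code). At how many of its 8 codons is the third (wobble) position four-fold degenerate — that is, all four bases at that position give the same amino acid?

3

Codon 1 GAT (Asp): third position 2-fold.
Codon 2 GTG (Val): third position 4-fold.
Codon 3 ACT (Thr): third position 4-fold.
Codon 4 GCG (Ala): third position 4-fold.
Codon 5 GAC (Asp): third position 2-fold.
Codon 6 CAG (Gln): third position 2-fold.
Codon 7 AGG (Arg): third position 2-fold.
Codon 8 TAT (Tyr): third position 2-fold.
Four-fold degenerate third positions: 3.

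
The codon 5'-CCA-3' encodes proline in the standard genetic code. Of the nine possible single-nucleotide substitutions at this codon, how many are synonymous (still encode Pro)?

Position 1: none → 0 synonymous.
Position 2: none → 0 synonymous.
Position 3: CCU, CCC, CCG → 3 synonymous.
Total: 0 + 0 + 3 = 3.

3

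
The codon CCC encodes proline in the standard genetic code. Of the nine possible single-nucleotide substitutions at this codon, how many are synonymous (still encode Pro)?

Position 1: none → 0 synonymous.
Position 2: none → 0 synonymous.
Position 3: CCU, CCA, CCG → 3 synonymous.
Total: 0 + 0 + 3 = 3.

3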